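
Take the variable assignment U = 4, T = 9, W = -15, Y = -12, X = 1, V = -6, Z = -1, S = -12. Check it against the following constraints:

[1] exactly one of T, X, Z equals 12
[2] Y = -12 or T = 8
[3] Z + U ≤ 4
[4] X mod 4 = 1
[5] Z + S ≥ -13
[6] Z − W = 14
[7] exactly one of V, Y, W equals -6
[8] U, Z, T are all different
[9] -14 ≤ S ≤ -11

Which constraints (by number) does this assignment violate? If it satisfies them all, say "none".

[1] T=9, X=1, Z=-1; 0 of them equal 12, not exactly one — does not hold.
[2] Y = -12 = -12 (first disjunct) — holds.
[3] Z + U = -1 + 4 = 3; 3 ≤ 4 — holds.
[4] 1 mod 4 = 1 — holds.
[5] Z + S = -1 + (-12) = -13; -13 ≥ -13 — holds.
[6] Z − W = -1 − (-15) = 14 — holds.
[7] V=-6, Y=-12, W=-15; 1 of them equals -6 — holds.
[8] values 4, -1, 9 are pairwise distinct — holds.
[9] S = -12 lies in [-14, -11] — holds.

No — constraint 1 is not satisfied.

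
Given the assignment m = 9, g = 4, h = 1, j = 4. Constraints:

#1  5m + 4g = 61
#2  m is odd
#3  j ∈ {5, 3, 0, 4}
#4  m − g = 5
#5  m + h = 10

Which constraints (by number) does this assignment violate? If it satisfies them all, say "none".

The assignment satisfies every constraint.

#1 5m + 4g = 5(9) + 4(4) = 61  true
#2 m = 9 is odd  true
#3 j = 4 is in {5, 3, 0, 4}  true
#4 m − g = 9 − 4 = 5  true
#5 m + h = 9 + 1 = 10  true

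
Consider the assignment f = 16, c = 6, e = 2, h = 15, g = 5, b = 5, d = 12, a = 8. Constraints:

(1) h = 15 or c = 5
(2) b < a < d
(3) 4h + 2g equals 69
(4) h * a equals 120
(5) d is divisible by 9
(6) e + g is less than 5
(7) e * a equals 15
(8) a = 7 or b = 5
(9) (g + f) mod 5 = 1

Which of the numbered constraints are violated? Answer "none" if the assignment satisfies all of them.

Constraints 3, 5, 6, and 7 do not hold.

(1) h = 15 = 15 (first disjunct)  ✔
(2) values 5 < 8 < 12  ✔
(3) 4h + 2g = 4(15) + 2(5) = 70, not 69  ✘
(4) h * a = 15 * 8 = 120  ✔
(5) 12 = 9*1 + 3, so 9 does not divide 12  ✘
(6) e + g = 2 + 5 = 7; 7 ≥ 5, bound 5 not met  ✘
(7) e * a = 2 * 8 = 16, not 15  ✘
(8) a = 8 ≠ 7, but b = 5 = 5 (second disjunct)  ✔
(9) g + f = 21; 21 mod 5 = 1  ✔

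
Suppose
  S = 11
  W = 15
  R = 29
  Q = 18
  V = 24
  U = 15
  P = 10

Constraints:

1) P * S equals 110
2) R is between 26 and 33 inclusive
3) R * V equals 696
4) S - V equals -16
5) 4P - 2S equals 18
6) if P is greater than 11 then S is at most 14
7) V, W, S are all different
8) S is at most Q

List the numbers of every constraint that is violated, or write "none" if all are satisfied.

1) P * S = 10 * 11 = 110 — OK.
2) R = 29 lies in [26, 33] — OK.
3) R * V = 29 * 24 = 696 — OK.
4) S - V = 11 - 24 = -13, not -16 — violated.
5) 4P - 2S = 4(10) - 2(11) = 18 — OK.
6) P = 10, not > 11; antecedent false, conditional vacuously true — OK.
7) values 24, 15, 11 are pairwise distinct — OK.
8) S = 11, Q = 18; 11 ≤ 18 — OK.

The assignment fails constraint 4.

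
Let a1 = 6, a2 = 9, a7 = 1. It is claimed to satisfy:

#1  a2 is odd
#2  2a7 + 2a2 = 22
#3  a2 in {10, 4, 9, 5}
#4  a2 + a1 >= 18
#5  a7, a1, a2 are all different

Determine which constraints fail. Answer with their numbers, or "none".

Violated: 2, 4.

#1 a2 = 9 is odd — holds.
#2 2a7 + 2a2 = 2(1) + 2(9) = 20, not 22 — fails.
#3 a2 = 9 is in {10, 4, 9, 5} — holds.
#4 a2 + a1 = 9 + 6 = 15; 15 < 18, bound 18 not met — fails.
#5 values 1, 6, 9 are pairwise distinct — holds.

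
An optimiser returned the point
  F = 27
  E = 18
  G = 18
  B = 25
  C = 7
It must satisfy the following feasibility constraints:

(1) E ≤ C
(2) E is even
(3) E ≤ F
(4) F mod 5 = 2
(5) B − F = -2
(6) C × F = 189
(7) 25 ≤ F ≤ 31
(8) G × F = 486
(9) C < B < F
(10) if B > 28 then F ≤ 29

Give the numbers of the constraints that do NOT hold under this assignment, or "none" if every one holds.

(1) E = 18, C = 7; 18 > 7 (want ≤) — fails.
(2) E = 18 is even — holds.
(3) E = 18, F = 27; 18 ≤ 27 — holds.
(4) 27 mod 5 = 2 — holds.
(5) B − F = 25 − 27 = -2 — holds.
(6) C × F = 7 × 27 = 189 — holds.
(7) F = 27 lies in [25, 31] — holds.
(8) G × F = 18 × 27 = 486 — holds.
(9) values 7 < 25 < 27 — holds.
(10) B = 25, not > 28; antecedent false, conditional vacuously true — holds.

Constraint 1 does not hold.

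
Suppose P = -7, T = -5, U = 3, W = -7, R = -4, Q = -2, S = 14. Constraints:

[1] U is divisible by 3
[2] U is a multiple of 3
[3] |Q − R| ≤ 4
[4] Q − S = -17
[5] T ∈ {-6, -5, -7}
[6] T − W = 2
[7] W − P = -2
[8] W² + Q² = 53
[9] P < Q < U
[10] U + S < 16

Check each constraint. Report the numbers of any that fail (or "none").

[1] 3 / 3 = 1, so 3 divides 3 — satisfied.
[2] 3 / 3 = 1, so 3 divides 3 — satisfied.
[3] |-2 − (-4)| = 2; 2 ≤ 4 — satisfied.
[4] Q − S = -2 − 14 = -16, not -17 — violated.
[5] T = -5 is in {-6, -5, -7} — satisfied.
[6] T − W = -5 − (-7) = 2 — satisfied.
[7] W − P = -7 − (-7) = 0, not -2 — violated.
[8] W² + Q² = (-7)² + (-2)² = 49 + 4 = 53 — satisfied.
[9] values -7 < -2 < 3 — satisfied.
[10] U + S = 3 + 14 = 17; 17 ≥ 16, bound 16 not met — violated.

Violated: 4, 7, and 10.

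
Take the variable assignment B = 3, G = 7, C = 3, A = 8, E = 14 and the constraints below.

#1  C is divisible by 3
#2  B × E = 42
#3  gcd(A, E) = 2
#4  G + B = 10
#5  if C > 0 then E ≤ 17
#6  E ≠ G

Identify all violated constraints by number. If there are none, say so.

#1 3 / 3 = 1, so 3 divides 3  yes
#2 B × E = 3 × 14 = 42  yes
#3 gcd(8, 14) = 2  yes
#4 G + B = 7 + 3 = 10  yes
#5 C = 3 > 0, so we need E ≤ 17; E = 14 ≤ 17  yes
#6 E = 14, G = 7; distinct  yes

All constraints are satisfied.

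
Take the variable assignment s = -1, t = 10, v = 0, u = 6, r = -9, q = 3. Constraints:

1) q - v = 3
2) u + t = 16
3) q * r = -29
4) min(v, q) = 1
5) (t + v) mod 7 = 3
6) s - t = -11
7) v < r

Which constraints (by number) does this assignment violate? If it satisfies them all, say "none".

Constraints 3, 4, 7 do not hold.

1) q - v = 3 - 0 = 3 — holds.
2) u + t = 6 + 10 = 16 — holds.
3) q * r = 3 * (-9) = -27, not -29 — does not hold.
4) min(0, 3) = 0, not 1 — does not hold.
5) t + v = 10; 10 mod 7 = 3 — holds.
6) s - t = -1 - 10 = -11 — holds.
7) v = 0, r = -9; 0 ≥ -9 (want <) — does not hold.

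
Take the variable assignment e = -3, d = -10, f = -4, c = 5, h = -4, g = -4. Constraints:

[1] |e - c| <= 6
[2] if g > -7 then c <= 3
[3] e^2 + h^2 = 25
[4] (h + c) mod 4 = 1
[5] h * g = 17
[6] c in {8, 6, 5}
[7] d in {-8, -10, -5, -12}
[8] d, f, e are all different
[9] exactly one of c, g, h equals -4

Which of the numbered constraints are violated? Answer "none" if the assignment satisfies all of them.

The assignment fails constraints 1, 2, 5, 9.

[1] |-3 - 5| = 8; 8 > 6, exceeds bound 6 — fails.
[2] g = -4 > -7, so we need c ≤ 3; but c = 5 > 3 — fails.
[3] e^2 + h^2 = (-3)^2 + (-4)^2 = 9 + 16 = 25 — holds.
[4] h + c = 1; 1 mod 4 = 1 — holds.
[5] h * g = -4 * (-4) = 16, not 17 — fails.
[6] c = 5 is in {8, 6, 5} — holds.
[7] d = -10 is in {-8, -10, -5, -12} — holds.
[8] values -10, -4, -3 are pairwise distinct — holds.
[9] c=5, g=-4, h=-4; 2 of them equal -4, not exactly one — fails.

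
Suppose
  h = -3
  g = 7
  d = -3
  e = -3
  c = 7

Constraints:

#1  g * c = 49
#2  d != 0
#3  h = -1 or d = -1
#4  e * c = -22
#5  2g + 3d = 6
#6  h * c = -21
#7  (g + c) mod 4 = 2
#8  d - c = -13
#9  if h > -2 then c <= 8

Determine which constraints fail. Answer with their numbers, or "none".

#1 g * c = 7 * 7 = 49  ✓
#2 d = -3, and -3 ≠ 0  ✓
#3 h = -3 ≠ -1 and d = -3 ≠ -1; both disjuncts false  ✗
#4 e * c = -3 * 7 = -21, not -22  ✗
#5 2g + 3d = 2(7) + 3(-3) = 5, not 6  ✗
#6 h * c = -3 * 7 = -21  ✓
#7 g + c = 14; 14 mod 4 = 2  ✓
#8 d - c = -3 - 7 = -10, not -13  ✗
#9 h = -3, not > -2; antecedent false, conditional vacuously true  ✓

Constraints 3, 4, 5, and 8 do not hold.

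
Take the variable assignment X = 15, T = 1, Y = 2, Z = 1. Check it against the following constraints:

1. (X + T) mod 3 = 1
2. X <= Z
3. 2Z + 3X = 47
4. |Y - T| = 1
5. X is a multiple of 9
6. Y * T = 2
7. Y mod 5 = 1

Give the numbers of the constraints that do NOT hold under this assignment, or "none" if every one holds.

Violated: 2, 5, 7.

1. X + T = 16; 16 mod 3 = 1  ✔
2. X = 15, Z = 1; 15 > 1 (want ≤)  ✘
3. 2Z + 3X = 2(1) + 3(15) = 47  ✔
4. |2 - 1| = 1  ✔
5. 15 = 9*1 + 6, so 9 does not divide 15  ✘
6. Y * T = 2 * 1 = 2  ✔
7. 2 mod 5 = 2, not 1  ✘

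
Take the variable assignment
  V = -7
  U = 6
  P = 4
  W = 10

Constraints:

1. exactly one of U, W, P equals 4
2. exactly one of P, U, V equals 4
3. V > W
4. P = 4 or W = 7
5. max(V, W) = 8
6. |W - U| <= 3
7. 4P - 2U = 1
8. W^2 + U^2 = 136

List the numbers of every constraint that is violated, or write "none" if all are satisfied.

The assignment fails constraints 3, 5, 6, and 7.

1. U=6, W=10, P=4; 1 of them equals 4  ✓
2. P=4, U=6, V=-7; 1 of them equals 4  ✓
3. V = -7, W = 10; -7 ≤ 10 (want >)  ✗
4. P = 4 = 4 (first disjunct)  ✓
5. max(-7, 10) = 10, not 8  ✗
6. |10 - 6| = 4; 4 > 3, exceeds bound 3  ✗
7. 4P - 2U = 4(4) - 2(6) = 4, not 1  ✗
8. W^2 + U^2 = 10^2 + 6^2 = 100 + 36 = 136  ✓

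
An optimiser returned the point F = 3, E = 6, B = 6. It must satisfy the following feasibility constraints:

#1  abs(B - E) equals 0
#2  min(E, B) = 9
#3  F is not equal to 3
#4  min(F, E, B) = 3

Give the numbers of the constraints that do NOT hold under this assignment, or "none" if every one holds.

#1 abs(6 - 6) = 0  OK
#2 min(6, 6) = 6, not 9  FAIL
#3 F = 3, but 3 is required to differ  FAIL
#4 min(3, 6, 6) = 3  OK

Constraints 2 and 3 are violated.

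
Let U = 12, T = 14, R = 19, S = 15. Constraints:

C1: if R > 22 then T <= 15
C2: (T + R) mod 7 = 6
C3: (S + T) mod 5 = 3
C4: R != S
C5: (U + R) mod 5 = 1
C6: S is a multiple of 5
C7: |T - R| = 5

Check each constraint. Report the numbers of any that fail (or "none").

C1: R = 19, not > 22; antecedent false, conditional vacuously true — OK.
C2: T + R = 33; 33 mod 7 = 5, not 6 — violated.
C3: S + T = 29; 29 mod 5 = 4, not 3 — violated.
C4: R = 19, S = 15; distinct — OK.
C5: U + R = 31; 31 mod 5 = 1 — OK.
C6: 15 / 5 = 3, so 5 divides 15 — OK.
C7: |14 - 19| = 5 — OK.

Constraints 2 and 3 are violated.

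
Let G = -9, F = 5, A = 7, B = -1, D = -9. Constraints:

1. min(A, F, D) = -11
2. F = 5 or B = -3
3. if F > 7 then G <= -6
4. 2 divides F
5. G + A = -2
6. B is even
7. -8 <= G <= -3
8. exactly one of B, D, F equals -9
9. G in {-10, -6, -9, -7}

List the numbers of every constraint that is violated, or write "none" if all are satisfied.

Violated: 1, 4, 6, 7.

1. min(7, 5, -9) = -9, not -11 — violated.
2. F = 5 = 5 (first disjunct) — OK.
3. F = 5, not > 7; antecedent false, conditional vacuously true — OK.
4. 5 = 2*2 + 1, so 2 does not divide 5 — violated.
5. G + A = -9 + 7 = -2 — OK.
6. B = -1 is odd — violated.
7. G = -9 is outside [-8, -3] — violated.
8. B=-1, D=-9, F=5; 1 of them equals -9 — OK.
9. G = -9 is in {-10, -6, -9, -7} — OK.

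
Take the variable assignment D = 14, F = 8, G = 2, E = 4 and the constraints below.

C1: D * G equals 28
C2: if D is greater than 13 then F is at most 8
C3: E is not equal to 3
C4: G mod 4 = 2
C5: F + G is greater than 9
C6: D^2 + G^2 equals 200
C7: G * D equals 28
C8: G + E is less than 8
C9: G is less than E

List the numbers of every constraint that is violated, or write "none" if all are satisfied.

The assignment satisfies every constraint.

C1: D * G = 14 * 2 = 28 — holds.
C2: D = 14 > 13, so we need F ≤ 8; F = 8 ≤ 8 — holds.
C3: E = 4, and 4 ≠ 3 — holds.
C4: 2 mod 4 = 2 — holds.
C5: F + G = 8 + 2 = 10; 10 > 9 — holds.
C6: D^2 + G^2 = 14^2 + 2^2 = 196 + 4 = 200 — holds.
C7: G * D = 2 * 14 = 28 — holds.
C8: G + E = 2 + 4 = 6; 6 < 8 — holds.
C9: G = 2, E = 4; 2 < 4 — holds.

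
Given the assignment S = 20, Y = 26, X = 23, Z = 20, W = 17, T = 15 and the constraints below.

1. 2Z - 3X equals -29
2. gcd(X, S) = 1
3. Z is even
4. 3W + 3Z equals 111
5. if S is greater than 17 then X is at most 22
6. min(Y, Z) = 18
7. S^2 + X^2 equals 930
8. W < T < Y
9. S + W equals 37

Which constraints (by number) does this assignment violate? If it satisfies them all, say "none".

1. 2Z - 3X = 2(20) - 3(23) = -29  holds
2. gcd(23, 20) = 1  holds
3. Z = 20 is even  holds
4. 3W + 3Z = 3(17) + 3(20) = 111  holds
5. S = 20 > 17, so we need X ≤ 22; but X = 23 > 22  fails
6. min(26, 20) = 20, not 18  fails
7. S^2 + X^2 = 20^2 + 23^2 = 400 + 529 = 929, not 930  fails
8. values 17, 15, 26; W = 17 is not < T = 15  fails
9. S + W = 20 + 17 = 37  holds

Constraints 5, 6, 7, 8 are violated.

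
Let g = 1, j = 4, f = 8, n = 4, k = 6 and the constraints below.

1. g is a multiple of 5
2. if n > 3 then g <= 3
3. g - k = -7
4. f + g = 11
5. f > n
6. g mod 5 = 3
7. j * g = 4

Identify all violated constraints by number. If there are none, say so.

Constraints 1, 3, 4, and 6 do not hold.

1. 1 = 5*0 + 1, so 5 does not divide 1  false
2. n = 4 > 3, so we need g ≤ 3; g = 1 ≤ 3  true
3. g - k = 1 - 6 = -5, not -7  false
4. f + g = 8 + 1 = 9, not 11  false
5. f = 8, n = 4; 8 > 4  true
6. 1 mod 5 = 1, not 3  false
7. j * g = 4 * 1 = 4  true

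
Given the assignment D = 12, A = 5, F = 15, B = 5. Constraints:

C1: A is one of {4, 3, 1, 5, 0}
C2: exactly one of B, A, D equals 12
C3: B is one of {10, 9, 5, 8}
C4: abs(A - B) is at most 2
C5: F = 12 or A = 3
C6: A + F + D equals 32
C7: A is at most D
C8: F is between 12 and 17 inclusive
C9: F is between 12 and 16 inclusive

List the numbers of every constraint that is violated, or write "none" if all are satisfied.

C1: A = 5 is in {4, 3, 1, 5, 0}  holds
C2: B=5, A=5, D=12; 1 of them equals 12  holds
C3: B = 5 is in {10, 9, 5, 8}  holds
C4: abs(5 - 5) = 0; 0 ≤ 2  holds
C5: F = 15 ≠ 12 and A = 5 ≠ 3; both disjuncts false  fails
C6: A + F + D = 5 + 15 + 12 = 32  holds
C7: A = 5, D = 12; 5 ≤ 12  holds
C8: F = 15 lies in [12, 17]  holds
C9: F = 15 lies in [12, 16]  holds

The assignment fails constraint 5.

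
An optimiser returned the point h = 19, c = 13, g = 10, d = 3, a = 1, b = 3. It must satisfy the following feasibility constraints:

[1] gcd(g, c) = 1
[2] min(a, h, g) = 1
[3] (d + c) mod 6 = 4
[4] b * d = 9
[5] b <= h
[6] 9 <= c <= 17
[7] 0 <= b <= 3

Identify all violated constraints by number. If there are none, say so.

Yes — all constraints hold.

[1] gcd(10, 13) = 1  OK
[2] min(1, 19, 10) = 1  OK
[3] d + c = 16; 16 mod 6 = 4  OK
[4] b * d = 3 * 3 = 9  OK
[5] b = 3, h = 19; 3 ≤ 19  OK
[6] c = 13 lies in [9, 17]  OK
[7] b = 3 lies in [0, 3]  OK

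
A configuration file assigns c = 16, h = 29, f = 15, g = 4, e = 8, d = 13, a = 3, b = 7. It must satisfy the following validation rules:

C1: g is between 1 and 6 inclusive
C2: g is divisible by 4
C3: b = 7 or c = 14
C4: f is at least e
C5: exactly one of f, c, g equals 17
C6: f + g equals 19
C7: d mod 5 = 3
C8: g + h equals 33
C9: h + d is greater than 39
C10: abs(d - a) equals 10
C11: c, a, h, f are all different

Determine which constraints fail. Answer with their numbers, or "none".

The assignment fails constraint 5.

C1: g = 4 lies in [1, 6] — holds.
C2: 4 / 4 = 1, so 4 divides 4 — holds.
C3: b = 7 = 7 (first disjunct) — holds.
C4: f = 15, e = 8; 15 ≥ 8 — holds.
C5: f=15, c=16, g=4; 0 of them equal 17, not exactly one — fails.
C6: f + g = 15 + 4 = 19 — holds.
C7: 13 mod 5 = 3 — holds.
C8: g + h = 4 + 29 = 33 — holds.
C9: h + d = 29 + 13 = 42; 42 > 39 — holds.
C10: abs(13 - 3) = 10 — holds.
C11: values 16, 3, 29, 15 are pairwise distinct — holds.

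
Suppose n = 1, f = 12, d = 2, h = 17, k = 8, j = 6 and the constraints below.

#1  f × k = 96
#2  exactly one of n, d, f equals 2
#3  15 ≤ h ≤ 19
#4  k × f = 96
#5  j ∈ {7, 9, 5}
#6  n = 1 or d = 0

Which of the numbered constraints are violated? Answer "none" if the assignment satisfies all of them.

Constraint 5 is violated.

#1 f × k = 12 × 8 = 96  OK
#2 n=1, d=2, f=12; 1 of them equals 2  OK
#3 h = 17 lies in [15, 19]  OK
#4 k × f = 8 × 12 = 96  OK
#5 j = 6 is not in {7, 9, 5}  FAIL
#6 n = 1 = 1 (first disjunct)  OK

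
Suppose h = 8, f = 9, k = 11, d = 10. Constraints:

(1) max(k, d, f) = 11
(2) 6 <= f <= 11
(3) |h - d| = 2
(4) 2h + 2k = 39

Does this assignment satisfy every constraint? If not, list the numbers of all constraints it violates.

(1) max(11, 10, 9) = 11 — holds.
(2) f = 9 lies in [6, 11] — holds.
(3) |8 - 10| = 2 — holds.
(4) 2h + 2k = 2(8) + 2(11) = 38, not 39 — does not hold.

Constraint 4 is violated.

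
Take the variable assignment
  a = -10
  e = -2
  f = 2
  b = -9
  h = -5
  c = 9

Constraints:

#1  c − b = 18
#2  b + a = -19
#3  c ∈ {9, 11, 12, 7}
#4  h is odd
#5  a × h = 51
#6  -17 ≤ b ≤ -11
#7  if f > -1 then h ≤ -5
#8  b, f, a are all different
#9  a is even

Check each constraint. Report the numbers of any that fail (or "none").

Constraints 5 and 6 do not hold.

#1 c − b = 9 − (-9) = 18 — satisfied.
#2 b + a = -9 + (-10) = -19 — satisfied.
#3 c = 9 is in {9, 11, 12, 7} — satisfied.
#4 h = -5 is odd — satisfied.
#5 a × h = -10 × (-5) = 50, not 51 — violated.
#6 b = -9 is outside [-17, -11] — violated.
#7 f = 2 > -1, so we need h ≤ -5; h = -5 ≤ -5 — satisfied.
#8 values -9, 2, -10 are pairwise distinct — satisfied.
#9 a = -10 is even — satisfied.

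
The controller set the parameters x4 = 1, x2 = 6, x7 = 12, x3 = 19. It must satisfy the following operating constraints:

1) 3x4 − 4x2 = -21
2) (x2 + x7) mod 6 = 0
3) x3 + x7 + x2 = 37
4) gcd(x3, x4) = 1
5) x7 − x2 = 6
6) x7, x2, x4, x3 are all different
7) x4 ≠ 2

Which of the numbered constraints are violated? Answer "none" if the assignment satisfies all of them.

1) 3x4 − 4x2 = 3(1) − 4(6) = -21  ✔
2) x2 + x7 = 18; 18 mod 6 = 0  ✔
3) x3 + x7 + x2 = 19 + 12 + 6 = 37  ✔
4) gcd(19, 1) = 1  ✔
5) x7 − x2 = 12 − 6 = 6  ✔
6) values 12, 6, 1, 19 are pairwise distinct  ✔
7) x4 = 1, and 1 ≠ 2  ✔

All constraints are satisfied.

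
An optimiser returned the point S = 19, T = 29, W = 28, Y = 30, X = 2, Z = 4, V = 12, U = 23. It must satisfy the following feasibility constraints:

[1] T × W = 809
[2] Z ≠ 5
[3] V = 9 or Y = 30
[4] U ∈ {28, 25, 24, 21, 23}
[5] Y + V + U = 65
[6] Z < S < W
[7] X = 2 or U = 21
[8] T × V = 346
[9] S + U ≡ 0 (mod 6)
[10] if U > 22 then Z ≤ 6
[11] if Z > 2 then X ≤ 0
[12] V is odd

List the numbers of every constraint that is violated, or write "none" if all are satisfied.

[1] T × W = 29 × 28 = 812, not 809  ✗
[2] Z = 4, and 4 ≠ 5  ✓
[3] V = 12 ≠ 9, but Y = 30 = 30 (second disjunct)  ✓
[4] U = 23 is in {28, 25, 24, 21, 23}  ✓
[5] Y + V + U = 30 + 12 + 23 = 65  ✓
[6] values 4 < 19 < 28  ✓
[7] X = 2 = 2 (first disjunct)  ✓
[8] T × V = 29 × 12 = 348, not 346  ✗
[9] S + U = 42; 42 mod 6 = 0  ✓
[10] U = 23 > 22, so we need Z ≤ 6; Z = 4 ≤ 6  ✓
[11] Z = 4 > 2, so we need X ≤ 0; but X = 2 > 0  ✗
[12] V = 12 is even  ✗

Constraints 1, 8, 11, 12 do not hold.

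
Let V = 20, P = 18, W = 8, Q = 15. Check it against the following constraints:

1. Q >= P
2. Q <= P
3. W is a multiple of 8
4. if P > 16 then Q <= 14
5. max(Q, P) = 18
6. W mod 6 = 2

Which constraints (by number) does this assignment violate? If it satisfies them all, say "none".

Constraints 1 and 4 are violated.

1. Q = 15, P = 18; 15 < 18 (want ≥)  fails
2. Q = 15, P = 18; 15 ≤ 18  holds
3. 8 / 8 = 1, so 8 divides 8  holds
4. P = 18 > 16, so we need Q ≤ 14; but Q = 15 > 14  fails
5. max(15, 18) = 18  holds
6. 8 mod 6 = 2  holds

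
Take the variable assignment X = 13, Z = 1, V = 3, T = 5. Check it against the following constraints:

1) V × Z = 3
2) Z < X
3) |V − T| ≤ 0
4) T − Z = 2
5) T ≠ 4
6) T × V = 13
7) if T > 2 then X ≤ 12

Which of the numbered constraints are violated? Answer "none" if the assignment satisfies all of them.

1) V × Z = 3 × 1 = 3  true
2) Z = 1, X = 13; 1 < 13  true
3) |3 − 5| = 2; 2 > 0, exceeds bound 0  false
4) T − Z = 5 − 1 = 4, not 2  false
5) T = 5, and 5 ≠ 4  true
6) T × V = 5 × 3 = 15, not 13  false
7) T = 5 > 2, so we need X ≤ 12; but X = 13 > 12  false

Constraints 3, 4, 6, and 7 do not hold.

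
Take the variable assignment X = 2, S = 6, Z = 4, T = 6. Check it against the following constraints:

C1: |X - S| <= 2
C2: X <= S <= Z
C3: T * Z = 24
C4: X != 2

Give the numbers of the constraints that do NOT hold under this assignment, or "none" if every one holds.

C1: |2 - 6| = 4; 4 > 2, exceeds bound 2 — does not hold.
C2: values 2, 6, 4; S = 6 is not <= Z = 4 — does not hold.
C3: T * Z = 6 * 4 = 24 — holds.
C4: X = 2, but 2 is required to differ — does not hold.

Constraints 1, 2, 4 do not hold.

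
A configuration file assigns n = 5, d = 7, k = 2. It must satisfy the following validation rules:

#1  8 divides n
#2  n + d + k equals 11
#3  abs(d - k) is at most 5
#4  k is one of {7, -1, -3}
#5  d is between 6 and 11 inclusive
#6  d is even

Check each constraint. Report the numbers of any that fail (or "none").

#1 5 = 8*0 + 5, so 8 does not divide 5  ✘
#2 n + d + k = 5 + 7 + 2 = 14, not 11  ✘
#3 abs(7 - 2) = 5; 5 ≤ 5  ✔
#4 k = 2 is not in {7, -1, -3}  ✘
#5 d = 7 lies in [6, 11]  ✔
#6 d = 7 is odd  ✘

No — constraints 1, 2, 4, and 6 are not satisfied.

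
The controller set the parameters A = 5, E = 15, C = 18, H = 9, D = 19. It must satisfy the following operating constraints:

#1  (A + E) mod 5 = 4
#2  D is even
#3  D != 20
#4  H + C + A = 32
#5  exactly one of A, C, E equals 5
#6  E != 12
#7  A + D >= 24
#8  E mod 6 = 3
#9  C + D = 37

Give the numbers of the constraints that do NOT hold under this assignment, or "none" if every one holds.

Constraints 1 and 2 do not hold.

#1 A + E = 20; 20 mod 5 = 0, not 4  ✗
#2 D = 19 is odd  ✗
#3 D = 19, and 19 ≠ 20  ✓
#4 H + C + A = 9 + 18 + 5 = 32  ✓
#5 A=5, C=18, E=15; 1 of them equals 5  ✓
#6 E = 15, and 15 ≠ 12  ✓
#7 A + D = 5 + 19 = 24; 24 ≥ 24  ✓
#8 15 mod 6 = 3  ✓
#9 C + D = 18 + 19 = 37  ✓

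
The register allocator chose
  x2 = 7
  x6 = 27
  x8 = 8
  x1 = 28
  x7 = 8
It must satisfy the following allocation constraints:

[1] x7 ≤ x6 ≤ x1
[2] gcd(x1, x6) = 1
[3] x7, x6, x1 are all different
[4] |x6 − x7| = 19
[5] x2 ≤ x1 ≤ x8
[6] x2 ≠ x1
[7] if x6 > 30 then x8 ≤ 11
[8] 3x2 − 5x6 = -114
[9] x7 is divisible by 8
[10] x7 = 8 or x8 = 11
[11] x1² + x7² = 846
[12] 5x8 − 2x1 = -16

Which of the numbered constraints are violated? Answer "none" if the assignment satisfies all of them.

Constraints 5 and 11 do not hold.

[1] values 8 ≤ 27 ≤ 28 — OK.
[2] gcd(28, 27) = 1 — OK.
[3] values 8, 27, 28 are pairwise distinct — OK.
[4] |27 − 8| = 19 — OK.
[5] values 7, 28, 8; x1 = 28 is not ≤ x8 = 8 — violated.
[6] x2 = 7, x1 = 28; distinct — OK.
[7] x6 = 27, not > 30; antecedent false, conditional vacuously true — OK.
[8] 3x2 − 5x6 = 3(7) − 5(27) = -114 — OK.
[9] 8 / 8 = 1, so 8 divides 8 — OK.
[10] x7 = 8 = 8 (first disjunct) — OK.
[11] x1² + x7² = 28² + 8² = 784 + 64 = 848, not 846 — violated.
[12] 5x8 − 2x1 = 5(8) − 2(28) = -16 — OK.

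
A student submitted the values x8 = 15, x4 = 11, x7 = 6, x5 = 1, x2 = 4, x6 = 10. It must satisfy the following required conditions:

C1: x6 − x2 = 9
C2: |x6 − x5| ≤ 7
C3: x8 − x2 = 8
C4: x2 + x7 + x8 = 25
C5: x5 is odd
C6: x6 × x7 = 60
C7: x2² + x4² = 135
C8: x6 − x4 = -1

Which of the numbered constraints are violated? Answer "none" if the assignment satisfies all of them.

Constraints 1, 2, 3, and 7 are violated.

C1: x6 − x2 = 10 − 4 = 6, not 9 — violated.
C2: |10 − 1| = 9; 9 > 7, exceeds bound 7 — violated.
C3: x8 − x2 = 15 − 4 = 11, not 8 — violated.
C4: x2 + x7 + x8 = 4 + 6 + 15 = 25 — OK.
C5: x5 = 1 is odd — OK.
C6: x6 × x7 = 10 × 6 = 60 — OK.
C7: x2² + x4² = 4² + 11² = 16 + 121 = 137, not 135 — violated.
C8: x6 − x4 = 10 − 11 = -1 — OK.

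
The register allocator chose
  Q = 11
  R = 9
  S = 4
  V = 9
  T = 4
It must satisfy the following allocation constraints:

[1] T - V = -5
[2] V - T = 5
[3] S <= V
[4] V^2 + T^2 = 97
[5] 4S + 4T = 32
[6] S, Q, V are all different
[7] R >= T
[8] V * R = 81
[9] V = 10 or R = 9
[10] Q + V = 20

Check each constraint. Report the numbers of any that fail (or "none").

[1] T - V = 4 - 9 = -5 — satisfied.
[2] V - T = 9 - 4 = 5 — satisfied.
[3] S = 4, V = 9; 4 ≤ 9 — satisfied.
[4] V^2 + T^2 = 9^2 + 4^2 = 81 + 16 = 97 — satisfied.
[5] 4S + 4T = 4(4) + 4(4) = 32 — satisfied.
[6] values 4, 11, 9 are pairwise distinct — satisfied.
[7] R = 9, T = 4; 9 ≥ 4 — satisfied.
[8] V * R = 9 * 9 = 81 — satisfied.
[9] V = 9 ≠ 10, but R = 9 = 9 (second disjunct) — satisfied.
[10] Q + V = 11 + 9 = 20 — satisfied.

Yes — all constraints hold.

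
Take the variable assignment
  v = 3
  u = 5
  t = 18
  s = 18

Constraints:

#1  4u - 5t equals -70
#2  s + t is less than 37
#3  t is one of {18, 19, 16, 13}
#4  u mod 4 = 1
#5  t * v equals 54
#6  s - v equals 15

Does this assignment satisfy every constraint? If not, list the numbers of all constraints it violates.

All constraints are satisfied.

#1 4u - 5t = 4(5) - 5(18) = -70  holds
#2 s + t = 18 + 18 = 36; 36 < 37  holds
#3 t = 18 is in {18, 19, 16, 13}  holds
#4 5 mod 4 = 1  holds
#5 t * v = 18 * 3 = 54  holds
#6 s - v = 18 - 3 = 15  holds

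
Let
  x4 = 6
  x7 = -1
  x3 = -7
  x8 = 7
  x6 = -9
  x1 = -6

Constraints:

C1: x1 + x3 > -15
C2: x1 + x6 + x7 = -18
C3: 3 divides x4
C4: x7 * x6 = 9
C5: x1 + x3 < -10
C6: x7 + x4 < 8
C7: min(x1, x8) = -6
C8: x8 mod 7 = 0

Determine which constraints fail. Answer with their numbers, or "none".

Constraint 2 does not hold.

C1: x1 + x3 = -6 + (-7) = -13; -13 > -15 — OK.
C2: x1 + x6 + x7 = -6 + (-9) + (-1) = -16, not -18 — violated.
C3: 6 / 3 = 2, so 3 divides 6 — OK.
C4: x7 * x6 = -1 * (-9) = 9 — OK.
C5: x1 + x3 = -6 + (-7) = -13; -13 < -10 — OK.
C6: x7 + x4 = -1 + 6 = 5; 5 < 8 — OK.
C7: min(-6, 7) = -6 — OK.
C8: 7 mod 7 = 0 — OK.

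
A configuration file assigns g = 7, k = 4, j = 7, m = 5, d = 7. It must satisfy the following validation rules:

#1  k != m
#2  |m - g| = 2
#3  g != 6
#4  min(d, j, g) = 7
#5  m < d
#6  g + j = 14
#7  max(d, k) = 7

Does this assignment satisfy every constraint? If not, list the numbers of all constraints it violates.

All constraints are satisfied.

#1 k = 4, m = 5; distinct — holds.
#2 |5 - 7| = 2 — holds.
#3 g = 7, and 7 ≠ 6 — holds.
#4 min(7, 7, 7) = 7 — holds.
#5 m = 5, d = 7; 5 < 7 — holds.
#6 g + j = 7 + 7 = 14 — holds.
#7 max(7, 4) = 7 — holds.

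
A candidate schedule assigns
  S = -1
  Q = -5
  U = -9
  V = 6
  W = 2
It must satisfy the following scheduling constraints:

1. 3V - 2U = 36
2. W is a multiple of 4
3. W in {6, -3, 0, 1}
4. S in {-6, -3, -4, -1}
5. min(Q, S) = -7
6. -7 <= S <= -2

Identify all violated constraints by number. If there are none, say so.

Constraints 2, 3, 5, and 6 do not hold.

1. 3V - 2U = 3(6) - 2(-9) = 36  yes
2. 2 = 4*0 + 2, so 4 does not divide 2  no
3. W = 2 is not in {6, -3, 0, 1}  no
4. S = -1 is in {-6, -3, -4, -1}  yes
5. min(-5, -1) = -5, not -7  no
6. S = -1 is outside [-7, -2]  no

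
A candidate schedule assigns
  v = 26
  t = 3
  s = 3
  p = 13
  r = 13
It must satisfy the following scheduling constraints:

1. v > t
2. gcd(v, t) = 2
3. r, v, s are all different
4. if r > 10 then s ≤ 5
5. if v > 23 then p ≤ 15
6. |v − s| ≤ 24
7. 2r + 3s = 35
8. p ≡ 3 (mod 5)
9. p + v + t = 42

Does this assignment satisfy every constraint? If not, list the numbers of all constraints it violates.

1. v = 26, t = 3; 26 > 3 — satisfied.
2. gcd(26, 3) = 1, not 2 — violated.
3. values 13, 26, 3 are pairwise distinct — satisfied.
4. r = 13 > 10, so we need s ≤ 5; s = 3 ≤ 5 — satisfied.
5. v = 26 > 23, so we need p ≤ 15; p = 13 ≤ 15 — satisfied.
6. |26 − 3| = 23; 23 ≤ 24 — satisfied.
7. 2r + 3s = 2(13) + 3(3) = 35 — satisfied.
8. 13 mod 5 = 3 — satisfied.
9. p + v + t = 13 + 26 + 3 = 42 — satisfied.

Constraint 2 does not hold.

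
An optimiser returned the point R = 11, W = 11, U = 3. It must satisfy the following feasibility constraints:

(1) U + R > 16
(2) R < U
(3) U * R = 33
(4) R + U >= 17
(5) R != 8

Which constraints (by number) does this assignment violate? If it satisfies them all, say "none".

(1) U + R = 3 + 11 = 14; 14 ≤ 16, bound 16 not met — violated.
(2) R = 11, U = 3; 11 ≥ 3 (want <) — violated.
(3) U * R = 3 * 11 = 33 — OK.
(4) R + U = 11 + 3 = 14; 14 < 17, bound 17 not met — violated.
(5) R = 11, and 11 ≠ 8 — OK.

Constraints 1, 2, and 4 are violated.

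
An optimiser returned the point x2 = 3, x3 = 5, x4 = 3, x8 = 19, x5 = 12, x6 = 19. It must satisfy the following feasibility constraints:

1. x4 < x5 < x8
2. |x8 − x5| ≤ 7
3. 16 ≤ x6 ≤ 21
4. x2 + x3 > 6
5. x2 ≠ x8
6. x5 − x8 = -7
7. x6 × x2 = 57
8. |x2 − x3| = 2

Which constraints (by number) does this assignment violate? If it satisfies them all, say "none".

1. values 3 < 12 < 19  yes
2. |19 − 12| = 7; 7 ≤ 7  yes
3. x6 = 19 lies in [16, 21]  yes
4. x2 + x3 = 3 + 5 = 8; 8 > 6  yes
5. x2 = 3, x8 = 19; distinct  yes
6. x5 − x8 = 12 − 19 = -7  yes
7. x6 × x2 = 19 × 3 = 57  yes
8. |3 − 5| = 2  yes

No violations.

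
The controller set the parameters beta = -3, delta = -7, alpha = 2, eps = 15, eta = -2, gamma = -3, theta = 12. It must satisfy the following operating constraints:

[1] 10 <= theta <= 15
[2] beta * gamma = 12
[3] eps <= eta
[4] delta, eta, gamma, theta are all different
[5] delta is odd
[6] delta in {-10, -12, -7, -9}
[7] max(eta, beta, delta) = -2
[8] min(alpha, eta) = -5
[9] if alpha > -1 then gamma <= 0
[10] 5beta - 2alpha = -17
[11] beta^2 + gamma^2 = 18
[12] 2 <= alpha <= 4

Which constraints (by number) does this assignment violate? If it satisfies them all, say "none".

[1] theta = 12 lies in [10, 15]  ✓
[2] beta * gamma = -3 * (-3) = 9, not 12  ✗
[3] eps = 15, eta = -2; 15 > -2 (want ≤)  ✗
[4] values -7, -2, -3, 12 are pairwise distinct  ✓
[5] delta = -7 is odd  ✓
[6] delta = -7 is in {-10, -12, -7, -9}  ✓
[7] max(-2, -3, -7) = -2  ✓
[8] min(2, -2) = -2, not -5  ✗
[9] alpha = 2 > -1, so we need gamma ≤ 0; gamma = -3 ≤ 0  ✓
[10] 5beta - 2alpha = 5(-3) - 2(2) = -19, not -17  ✗
[11] beta^2 + gamma^2 = (-3)^2 + (-3)^2 = 9 + 9 = 18  ✓
[12] alpha = 2 lies in [2, 4]  ✓

Violated: 2, 3, 8, and 10.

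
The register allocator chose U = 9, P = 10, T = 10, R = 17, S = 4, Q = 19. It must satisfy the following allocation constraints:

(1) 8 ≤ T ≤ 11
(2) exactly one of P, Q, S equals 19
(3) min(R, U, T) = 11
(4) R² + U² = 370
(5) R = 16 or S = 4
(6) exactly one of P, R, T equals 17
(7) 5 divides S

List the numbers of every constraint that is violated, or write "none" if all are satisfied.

(1) T = 10 lies in [8, 11] — holds.
(2) P=10, Q=19, S=4; 1 of them equals 19 — holds.
(3) min(17, 9, 10) = 9, not 11 — fails.
(4) R² + U² = 17² + 9² = 289 + 81 = 370 — holds.
(5) R = 17 ≠ 16, but S = 4 = 4 (second disjunct) — holds.
(6) P=10, R=17, T=10; 1 of them equals 17 — holds.
(7) 4 = 5×0 + 4, so 5 does not divide 4 — fails.

Constraints 3, 7 do not hold.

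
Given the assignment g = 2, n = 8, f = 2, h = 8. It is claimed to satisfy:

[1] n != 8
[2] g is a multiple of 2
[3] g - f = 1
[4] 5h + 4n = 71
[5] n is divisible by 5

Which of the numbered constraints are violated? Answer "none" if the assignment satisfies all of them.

Constraints 1, 3, 4, and 5 do not hold.

[1] n = 8, but 8 is required to differ  fails
[2] 2 / 2 = 1, so 2 divides 2  holds
[3] g - f = 2 - 2 = 0, not 1  fails
[4] 5h + 4n = 5(8) + 4(8) = 72, not 71  fails
[5] 8 = 5*1 + 3, so 5 does not divide 8  fails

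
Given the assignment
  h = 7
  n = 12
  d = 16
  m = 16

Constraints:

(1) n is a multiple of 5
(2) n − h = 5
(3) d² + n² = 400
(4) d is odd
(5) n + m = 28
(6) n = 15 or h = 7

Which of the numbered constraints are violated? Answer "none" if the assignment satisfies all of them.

(1) 12 = 5×2 + 2, so 5 does not divide 12 — fails.
(2) n − h = 12 − 7 = 5 — holds.
(3) d² + n² = 16² + 12² = 256 + 144 = 400 — holds.
(4) d = 16 is even — fails.
(5) n + m = 12 + 16 = 28 — holds.
(6) n = 12 ≠ 15, but h = 7 = 7 (second disjunct) — holds.

The assignment fails constraints 1, 4.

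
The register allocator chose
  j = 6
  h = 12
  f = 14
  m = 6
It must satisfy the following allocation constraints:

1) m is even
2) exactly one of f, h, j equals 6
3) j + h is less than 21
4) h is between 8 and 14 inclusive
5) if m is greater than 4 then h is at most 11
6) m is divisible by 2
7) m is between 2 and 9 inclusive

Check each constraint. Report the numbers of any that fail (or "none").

1) m = 6 is even  ✓
2) f=14, h=12, j=6; 1 of them equals 6  ✓
3) j + h = 6 + 12 = 18; 18 < 21  ✓
4) h = 12 lies in [8, 14]  ✓
5) m = 6 > 4, so we need h ≤ 11; but h = 12 > 11  ✗
6) 6 / 2 = 3, so 2 divides 6  ✓
7) m = 6 lies in [2, 9]  ✓

Violated: 5.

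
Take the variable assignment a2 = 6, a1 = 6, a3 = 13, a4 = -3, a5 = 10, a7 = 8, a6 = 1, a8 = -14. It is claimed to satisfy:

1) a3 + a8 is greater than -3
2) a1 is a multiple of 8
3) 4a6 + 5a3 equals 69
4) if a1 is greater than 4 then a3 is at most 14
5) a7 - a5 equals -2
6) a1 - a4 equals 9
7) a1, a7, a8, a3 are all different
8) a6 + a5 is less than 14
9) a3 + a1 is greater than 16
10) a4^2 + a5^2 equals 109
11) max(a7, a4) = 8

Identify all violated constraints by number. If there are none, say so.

1) a3 + a8 = 13 + (-14) = -1; -1 > -3 — holds.
2) 6 = 8*0 + 6, so 8 does not divide 6 — fails.
3) 4a6 + 5a3 = 4(1) + 5(13) = 69 — holds.
4) a1 = 6 > 4, so we need a3 ≤ 14; a3 = 13 ≤ 14 — holds.
5) a7 - a5 = 8 - 10 = -2 — holds.
6) a1 - a4 = 6 - (-3) = 9 — holds.
7) values 6, 8, -14, 13 are pairwise distinct — holds.
8) a6 + a5 = 1 + 10 = 11; 11 < 14 — holds.
9) a3 + a1 = 13 + 6 = 19; 19 > 16 — holds.
10) a4^2 + a5^2 = (-3)^2 + 10^2 = 9 + 100 = 109 — holds.
11) max(8, -3) = 8 — holds.

No — constraint 2 is not satisfied.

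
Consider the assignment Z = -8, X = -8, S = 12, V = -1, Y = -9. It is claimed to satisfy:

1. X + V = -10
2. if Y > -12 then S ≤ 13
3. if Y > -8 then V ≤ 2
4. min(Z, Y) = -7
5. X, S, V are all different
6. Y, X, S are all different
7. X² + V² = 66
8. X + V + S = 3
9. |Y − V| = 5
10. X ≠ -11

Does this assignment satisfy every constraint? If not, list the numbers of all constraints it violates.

The assignment fails constraints 1, 4, 7, 9.

1. X + V = -8 + (-1) = -9, not -10  no
2. Y = -9 > -12, so we need S ≤ 13; S = 12 ≤ 13  yes
3. Y = -9, not > -8; antecedent false, conditional vacuously true  yes
4. min(-8, -9) = -9, not -7  no
5. values -8, 12, -1 are pairwise distinct  yes
6. values -9, -8, 12 are pairwise distinct  yes
7. X² + V² = (-8)² + (-1)² = 64 + 1 = 65, not 66  no
8. X + V + S = -8 + (-1) + 12 = 3  yes
9. |-9 − (-1)| = 8, not 5  no
10. X = -8, and -8 ≠ -11  yes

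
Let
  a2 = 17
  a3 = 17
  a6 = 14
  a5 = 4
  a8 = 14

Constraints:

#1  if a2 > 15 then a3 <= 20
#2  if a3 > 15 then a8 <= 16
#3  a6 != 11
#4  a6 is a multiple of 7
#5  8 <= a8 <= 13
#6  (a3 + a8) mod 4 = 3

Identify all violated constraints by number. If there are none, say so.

#1 a2 = 17 > 15, so we need a3 ≤ 20; a3 = 17 ≤ 20 — holds.
#2 a3 = 17 > 15, so we need a8 ≤ 16; a8 = 14 ≤ 16 — holds.
#3 a6 = 14, and 14 ≠ 11 — holds.
#4 14 / 7 = 2, so 7 divides 14 — holds.
#5 a8 = 14 is outside [8, 13] — fails.
#6 a3 + a8 = 31; 31 mod 4 = 3 — holds.

The assignment fails constraint 5.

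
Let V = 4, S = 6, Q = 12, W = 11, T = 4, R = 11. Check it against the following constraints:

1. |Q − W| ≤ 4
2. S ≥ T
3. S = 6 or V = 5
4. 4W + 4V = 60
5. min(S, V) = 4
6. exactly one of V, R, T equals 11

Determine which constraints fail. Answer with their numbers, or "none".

1. |12 − 11| = 1; 1 ≤ 4 — OK.
2. S = 6, T = 4; 6 ≥ 4 — OK.
3. S = 6 = 6 (first disjunct) — OK.
4. 4W + 4V = 4(11) + 4(4) = 60 — OK.
5. min(6, 4) = 4 — OK.
6. V=4, R=11, T=4; 1 of them equals 11 — OK.

No violations.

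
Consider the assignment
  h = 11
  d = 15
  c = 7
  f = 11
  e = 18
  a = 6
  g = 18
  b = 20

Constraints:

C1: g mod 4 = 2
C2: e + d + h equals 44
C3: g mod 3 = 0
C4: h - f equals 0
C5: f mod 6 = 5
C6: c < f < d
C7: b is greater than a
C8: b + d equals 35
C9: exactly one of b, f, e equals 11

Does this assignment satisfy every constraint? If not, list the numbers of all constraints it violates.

The assignment satisfies every constraint.

C1: 18 mod 4 = 2 — holds.
C2: e + d + h = 18 + 15 + 11 = 44 — holds.
C3: 18 mod 3 = 0 — holds.
C4: h - f = 11 - 11 = 0 — holds.
C5: 11 mod 6 = 5 — holds.
C6: values 7 < 11 < 15 — holds.
C7: b = 20, a = 6; 20 > 6 — holds.
C8: b + d = 20 + 15 = 35 — holds.
C9: b=20, f=11, e=18; 1 of them equals 11 — holds.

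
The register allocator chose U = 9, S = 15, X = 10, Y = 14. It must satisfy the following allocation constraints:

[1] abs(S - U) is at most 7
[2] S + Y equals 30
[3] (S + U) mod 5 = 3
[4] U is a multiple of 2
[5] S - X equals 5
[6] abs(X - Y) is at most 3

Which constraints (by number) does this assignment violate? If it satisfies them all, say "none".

[1] abs(15 - 9) = 6; 6 ≤ 7  ✔
[2] S + Y = 15 + 14 = 29, not 30  ✘
[3] S + U = 24; 24 mod 5 = 4, not 3  ✘
[4] 9 = 2*4 + 1, so 2 does not divide 9  ✘
[5] S - X = 15 - 10 = 5  ✔
[6] abs(10 - 14) = 4; 4 > 3, exceeds bound 3  ✘

Constraints 2, 3, 4, 6 do not hold.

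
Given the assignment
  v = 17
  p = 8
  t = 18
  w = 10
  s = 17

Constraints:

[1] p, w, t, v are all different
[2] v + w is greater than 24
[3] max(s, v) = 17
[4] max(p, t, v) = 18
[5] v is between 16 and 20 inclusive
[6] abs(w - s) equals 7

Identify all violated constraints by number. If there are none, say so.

[1] values 8, 10, 18, 17 are pairwise distinct — satisfied.
[2] v + w = 17 + 10 = 27; 27 > 24 — satisfied.
[3] max(17, 17) = 17 — satisfied.
[4] max(8, 18, 17) = 18 — satisfied.
[5] v = 17 lies in [16, 20] — satisfied.
[6] abs(10 - 17) = 7 — satisfied.

All constraints are satisfied.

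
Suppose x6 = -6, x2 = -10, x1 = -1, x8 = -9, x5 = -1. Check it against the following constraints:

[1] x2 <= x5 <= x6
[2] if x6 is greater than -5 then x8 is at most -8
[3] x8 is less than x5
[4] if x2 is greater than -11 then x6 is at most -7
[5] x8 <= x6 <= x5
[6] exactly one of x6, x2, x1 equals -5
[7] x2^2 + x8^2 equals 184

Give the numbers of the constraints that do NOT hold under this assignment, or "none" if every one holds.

Violated: 1, 4, 6, and 7.

[1] values -10, -1, -6; x5 = -1 is not <= x6 = -6  fails
[2] x6 = -6, not > -5; antecedent false, conditional vacuously true  holds
[3] x8 = -9, x5 = -1; -9 < -1  holds
[4] x2 = -10 > -11, so we need x6 ≤ -7; but x6 = -6 > -7  fails
[5] values -9 <= -6 <= -1  holds
[6] x6=-6, x2=-10, x1=-1; 0 of them equal -5, not exactly one  fails
[7] x2^2 + x8^2 = (-10)^2 + (-9)^2 = 100 + 81 = 181, not 184  fails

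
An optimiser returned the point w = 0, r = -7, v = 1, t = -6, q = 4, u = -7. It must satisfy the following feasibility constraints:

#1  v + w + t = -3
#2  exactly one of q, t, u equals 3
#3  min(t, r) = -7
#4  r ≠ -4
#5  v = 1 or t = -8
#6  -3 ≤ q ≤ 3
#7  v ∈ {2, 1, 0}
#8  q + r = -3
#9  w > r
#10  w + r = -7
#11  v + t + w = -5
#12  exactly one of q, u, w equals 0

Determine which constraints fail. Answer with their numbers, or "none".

#1 v + w + t = 1 + 0 + (-6) = -5, not -3  FAIL
#2 q=4, t=-6, u=-7; 0 of them equal 3, not exactly one  FAIL
#3 min(-6, -7) = -7  OK
#4 r = -7, and -7 ≠ -4  OK
#5 v = 1 = 1 (first disjunct)  OK
#6 q = 4 is outside [-3, 3]  FAIL
#7 v = 1 is in {2, 1, 0}  OK
#8 q + r = 4 + (-7) = -3  OK
#9 w = 0, r = -7; 0 > -7  OK
#10 w + r = 0 + (-7) = -7  OK
#11 v + t + w = 1 + (-6) + 0 = -5  OK
#12 q=4, u=-7, w=0; 1 of them equals 0  OK

Constraints 1, 2, and 6 are violated.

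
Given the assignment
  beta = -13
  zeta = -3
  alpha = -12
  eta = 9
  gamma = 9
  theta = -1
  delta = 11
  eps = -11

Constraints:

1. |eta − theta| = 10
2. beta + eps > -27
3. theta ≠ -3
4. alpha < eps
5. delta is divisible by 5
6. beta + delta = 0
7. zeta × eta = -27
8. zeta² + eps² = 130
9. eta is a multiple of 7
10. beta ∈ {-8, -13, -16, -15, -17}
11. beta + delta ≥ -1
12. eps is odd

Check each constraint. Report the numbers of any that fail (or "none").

1. |9 − (-1)| = 10  holds
2. beta + eps = -13 + (-11) = -24; -24 > -27  holds
3. theta = -1, and -1 ≠ -3  holds
4. alpha = -12, eps = -11; -12 < -11  holds
5. 11 = 5×2 + 1, so 5 does not divide 11  fails
6. beta + delta = -13 + 11 = -2, not 0  fails
7. zeta × eta = -3 × 9 = -27  holds
8. zeta² + eps² = (-3)² + (-11)² = 9 + 121 = 130  holds
9. 9 = 7×1 + 2, so 7 does not divide 9  fails
10. beta = -13 is in {-8, -13, -16, -15, -17}  holds
11. beta + delta = -13 + 11 = -2; -2 < -1, bound -1 not met  fails
12. eps = -11 is odd  holds

Constraints 5, 6, 9, 11 do not hold.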